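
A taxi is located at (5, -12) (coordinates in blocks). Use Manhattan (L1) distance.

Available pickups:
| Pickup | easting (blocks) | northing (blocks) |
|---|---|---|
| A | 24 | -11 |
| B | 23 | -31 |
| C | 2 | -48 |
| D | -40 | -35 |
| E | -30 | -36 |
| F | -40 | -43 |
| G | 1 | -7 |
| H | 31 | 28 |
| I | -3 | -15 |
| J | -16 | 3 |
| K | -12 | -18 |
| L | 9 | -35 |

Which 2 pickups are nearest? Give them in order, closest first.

Distances from (5, -12):
A: |19| + |1| = 19 + 1 = 20 blocks
B: |18| + |-19| = 18 + 19 = 37 blocks
C: |-3| + |-36| = 3 + 36 = 39 blocks
D: |-45| + |-23| = 45 + 23 = 68 blocks
E: |-35| + |-24| = 35 + 24 = 59 blocks
F: |-45| + |-31| = 45 + 31 = 76 blocks
G: |-4| + |5| = 4 + 5 = 9 blocks
H: |26| + |40| = 26 + 40 = 66 blocks
I: |-8| + |-3| = 8 + 3 = 11 blocks
J: |-21| + |15| = 21 + 15 = 36 blocks
K: |-17| + |-6| = 17 + 6 = 23 blocks
L: |4| + |-23| = 4 + 23 = 27 blocks
Sorted: G (9 blocks) < I (11 blocks) < A (20 blocks) < K (23 blocks) < …

G, I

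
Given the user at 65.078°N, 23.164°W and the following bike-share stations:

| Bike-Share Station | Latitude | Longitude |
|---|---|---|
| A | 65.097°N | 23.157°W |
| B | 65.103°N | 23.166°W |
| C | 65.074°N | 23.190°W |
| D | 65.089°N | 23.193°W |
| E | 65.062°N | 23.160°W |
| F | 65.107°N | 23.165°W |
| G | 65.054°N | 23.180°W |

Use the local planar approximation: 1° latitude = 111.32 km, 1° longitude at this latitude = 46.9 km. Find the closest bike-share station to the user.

C

Distances from 65.078°N, 23.164°W:
A: √((0.019·111.32)² + (0.007·46.9)²) = √(4.47356 + 0.10778) = 2.140 km
B: √((0.025·111.32)² + (-0.002·46.9)²) = √(7.74509 + 0.00880) = 2.785 km
C: √((-0.004·111.32)² + (-0.026·46.9)²) = √(0.19827 + 1.48694) = 1.298 km
D: √((0.011·111.32)² + (-0.029·46.9)²) = √(1.49945 + 1.84987) = 1.830 km
E: √((-0.016·111.32)² + (0.004·46.9)²) = √(3.17239 + 0.03519) = 1.791 km
F: √((0.029·111.32)² + (-0.001·46.9)²) = √(10.42179 + 0.00220) = 3.229 km
G: √((-0.024·111.32)² + (-0.016·46.9)²) = √(7.13787 + 0.56310) = 2.775 km
Minimum: C at 1.298 km.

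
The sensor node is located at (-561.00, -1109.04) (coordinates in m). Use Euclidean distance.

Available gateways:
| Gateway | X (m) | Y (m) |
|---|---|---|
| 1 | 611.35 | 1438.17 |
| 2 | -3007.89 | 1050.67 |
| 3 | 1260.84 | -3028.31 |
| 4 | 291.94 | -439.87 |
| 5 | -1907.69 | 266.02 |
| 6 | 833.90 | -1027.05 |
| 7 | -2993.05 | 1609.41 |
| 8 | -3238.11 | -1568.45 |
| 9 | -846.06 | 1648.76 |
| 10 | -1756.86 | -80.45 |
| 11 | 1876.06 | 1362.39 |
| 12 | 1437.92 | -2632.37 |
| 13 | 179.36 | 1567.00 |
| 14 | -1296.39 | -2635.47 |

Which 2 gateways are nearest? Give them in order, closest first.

Distances from (-561.00, -1109.04):
1: 2804.05 m
2: 3263.68 m
3: 2646.26 m
4: 1084.11 m
5: 1924.67 m
6: 1397.31 m
7: 3647.58 m
8: 2716.24 m
9: 2772.49 m
10: 1577.36 m
11: 3470.91 m
12: 2513.21 m
13: 2776.57 m
14: 1694.34 m
Sorted: 4 (1084.11 m) < 6 (1397.31 m) < 10 (1577.36 m) < 14 (1694.34 m) < …

4, 6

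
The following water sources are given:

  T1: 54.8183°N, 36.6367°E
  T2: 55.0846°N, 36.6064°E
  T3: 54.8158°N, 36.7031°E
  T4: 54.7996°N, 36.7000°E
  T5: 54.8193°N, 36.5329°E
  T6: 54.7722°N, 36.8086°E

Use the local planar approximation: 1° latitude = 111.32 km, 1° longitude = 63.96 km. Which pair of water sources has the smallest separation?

T3 and T4

Pairwise distances:
T3–T4: 1.8143 km
T1–T3: 4.2561 km
T1–T4: 4.5525 km
T1–T5: 6.6400 km
T4–T6: 7.5863 km
T3–T6: 8.3120 km
T3–T5: 10.8930 km
T4–T5: 10.9104 km
T1–T6: 12.1334 km
T5–T6: 18.3968 km
T1–T2: 29.7078 km
T2–T5: 29.9050 km
T2–T3: 30.5553 km
T2–T4: 32.2861 km
T2–T6: 37.1032 km
Closest pair: T3–T4 at 1.8143 km.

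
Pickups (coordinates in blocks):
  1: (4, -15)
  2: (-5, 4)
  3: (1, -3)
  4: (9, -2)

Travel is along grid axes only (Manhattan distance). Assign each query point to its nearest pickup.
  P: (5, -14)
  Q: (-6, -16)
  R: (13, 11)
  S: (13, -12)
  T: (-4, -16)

P at (5, -14):
  1: |-1| + |-1| = 1 + 1 = 2 blocks
  2: |-10| + |18| = 10 + 18 = 28 blocks
  3: |-4| + |11| = 4 + 11 = 15 blocks
  4: |4| + |12| = 4 + 12 = 16 blocks
  → nearest: 1 (2 blocks)
Q at (-6, -16):
  1: |10| + |1| = 10 + 1 = 11 blocks
  2: |1| + |20| = 1 + 20 = 21 blocks
  3: |7| + |13| = 7 + 13 = 20 blocks
  4: |15| + |14| = 15 + 14 = 29 blocks
  → nearest: 1 (11 blocks)
R at (13, 11):
  1: |-9| + |-26| = 9 + 26 = 35 blocks
  2: |-18| + |-7| = 18 + 7 = 25 blocks
  3: |-12| + |-14| = 12 + 14 = 26 blocks
  4: |-4| + |-13| = 4 + 13 = 17 blocks
  → nearest: 4 (17 blocks)
S at (13, -12):
  1: |-9| + |-3| = 9 + 3 = 12 blocks
  2: |-18| + |16| = 18 + 16 = 34 blocks
  3: |-12| + |9| = 12 + 9 = 21 blocks
  4: |-4| + |10| = 4 + 10 = 14 blocks
  → nearest: 1 (12 blocks)
T at (-4, -16):
  1: |8| + |1| = 8 + 1 = 9 blocks
  2: |-1| + |20| = 1 + 20 = 21 blocks
  3: |5| + |13| = 5 + 13 = 18 blocks
  4: |13| + |14| = 13 + 14 = 27 blocks
  → nearest: 1 (9 blocks)

P→1; Q→1; R→4; S→1; T→1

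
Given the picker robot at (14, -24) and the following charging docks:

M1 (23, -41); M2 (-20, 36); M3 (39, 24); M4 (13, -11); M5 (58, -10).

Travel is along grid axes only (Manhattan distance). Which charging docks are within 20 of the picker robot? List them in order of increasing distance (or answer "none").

M4

Distances from (14, -24):
M1: |9| + |-17| = 9 + 17 = 26
M2: |-34| + |60| = 34 + 60 = 94
M3: |25| + |48| = 25 + 48 = 73
M4: |-1| + |13| = 1 + 13 = 14
M5: |44| + |14| = 44 + 14 = 58
Threshold 20: M4 (14) is within range.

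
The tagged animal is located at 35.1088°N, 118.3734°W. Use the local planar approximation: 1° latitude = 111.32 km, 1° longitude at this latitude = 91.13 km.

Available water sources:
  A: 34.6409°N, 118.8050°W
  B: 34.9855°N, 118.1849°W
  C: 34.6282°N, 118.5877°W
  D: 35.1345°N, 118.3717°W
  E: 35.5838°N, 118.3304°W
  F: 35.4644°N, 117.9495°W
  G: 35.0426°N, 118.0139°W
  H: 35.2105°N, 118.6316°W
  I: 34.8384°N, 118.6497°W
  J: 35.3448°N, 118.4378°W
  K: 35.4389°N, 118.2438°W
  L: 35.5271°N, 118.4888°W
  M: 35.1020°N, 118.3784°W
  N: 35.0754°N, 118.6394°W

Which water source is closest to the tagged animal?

M

Distances from 35.1088°N, 118.3734°W:
A: 65.2687 km
B: 21.9882 km
C: 56.9533 km
D: 2.8651 km
E: 53.0220 km
F: 55.3108 km
G: 33.5799 km
H: 26.1117 km
I: 39.2436 km
J: 26.9190 km
K: 38.5980 km
L: 47.7379 km
M: 0.8835 km
N: 24.5241 km
Minimum: M at 0.8835 km.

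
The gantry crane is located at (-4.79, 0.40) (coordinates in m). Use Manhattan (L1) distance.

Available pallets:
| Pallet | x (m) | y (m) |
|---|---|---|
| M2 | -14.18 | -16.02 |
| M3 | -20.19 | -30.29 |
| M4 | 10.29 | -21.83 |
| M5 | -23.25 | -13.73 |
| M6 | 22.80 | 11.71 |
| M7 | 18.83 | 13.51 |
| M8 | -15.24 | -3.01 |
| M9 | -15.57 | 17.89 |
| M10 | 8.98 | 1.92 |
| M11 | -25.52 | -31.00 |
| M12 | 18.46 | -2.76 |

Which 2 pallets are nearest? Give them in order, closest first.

M8, M10

Distances from (-4.79, 0.40):
M2: |-9.39| + |-16.42| = 9.39 + 16.42 = 25.81 m
M3: |-15.40| + |-30.69| = 15.40 + 30.69 = 46.09 m
M4: |15.08| + |-22.23| = 15.08 + 22.23 = 37.31 m
M5: |-18.46| + |-14.13| = 18.46 + 14.13 = 32.59 m
M6: |27.59| + |11.31| = 27.59 + 11.31 = 38.90 m
M7: |23.62| + |13.11| = 23.62 + 13.11 = 36.73 m
M8: |-10.45| + |-3.41| = 10.45 + 3.41 = 13.86 m
M9: |-10.78| + |17.49| = 10.78 + 17.49 = 28.27 m
M10: |13.77| + |1.52| = 13.77 + 1.52 = 15.29 m
M11: |-20.73| + |-31.40| = 20.73 + 31.40 = 52.13 m
M12: |23.25| + |-3.16| = 23.25 + 3.16 = 26.41 m
Sorted: M8 (13.86 m) < M10 (15.29 m) < M2 (25.81 m) < M12 (26.41 m) < …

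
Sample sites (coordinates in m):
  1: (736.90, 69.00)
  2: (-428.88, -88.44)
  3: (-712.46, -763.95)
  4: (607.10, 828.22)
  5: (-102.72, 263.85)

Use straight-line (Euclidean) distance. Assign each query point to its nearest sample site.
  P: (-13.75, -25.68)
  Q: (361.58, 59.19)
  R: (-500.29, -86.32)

P at (-13.75, -25.68):
  1: 756.60 m
  2: 419.85 m
  3: 1016.48 m
  4: 1055.75 m
  5: 302.89 m
  → nearest: 5 (302.89 m)
Q at (361.58, 59.19):
  1: 375.45 m
  2: 804.13 m
  3: 1353.19 m
  4: 807.27 m
  5: 507.41 m
  → nearest: 1 (375.45 m)
R at (-500.29, -86.32):
  1: 1246.90 m
  2: 71.44 m
  3: 710.07 m
  4: 1436.21 m
  5: 529.79 m
  → nearest: 2 (71.44 m)

P→5; Q→1; R→2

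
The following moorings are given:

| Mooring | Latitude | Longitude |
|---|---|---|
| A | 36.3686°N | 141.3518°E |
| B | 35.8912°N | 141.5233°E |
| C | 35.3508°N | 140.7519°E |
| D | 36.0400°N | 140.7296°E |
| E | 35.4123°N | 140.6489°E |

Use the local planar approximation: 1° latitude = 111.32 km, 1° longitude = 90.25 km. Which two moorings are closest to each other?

Pairwise distances:
A–B: 55.3522 km
A–C: 125.5726 km
A–D: 67.0172 km
A–E: 123.9232 km
B–C: 92.0092 km
B–D: 73.5217 km
B–E: 95.2344 km
C–D: 76.7481 km
C–E: 11.5447 km
D–E: 70.2541 km
Closest pair: C–E at 11.5447 km.

C and E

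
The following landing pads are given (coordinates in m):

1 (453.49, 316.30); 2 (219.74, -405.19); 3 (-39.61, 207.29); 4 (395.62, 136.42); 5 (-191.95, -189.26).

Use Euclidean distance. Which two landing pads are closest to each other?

Pairwise distances:
1–2: 758.41 m
1–3: 505.01 m
1–4: 188.96 m
1–5: 819.87 m
2–3: 665.13 m
2–4: 569.45 m
2–5: 464.88 m
3–4: 440.96 m
3–5: 424.81 m
4–5: 671.79 m
Closest pair: 1–4 at 188.96 m.

1 and 4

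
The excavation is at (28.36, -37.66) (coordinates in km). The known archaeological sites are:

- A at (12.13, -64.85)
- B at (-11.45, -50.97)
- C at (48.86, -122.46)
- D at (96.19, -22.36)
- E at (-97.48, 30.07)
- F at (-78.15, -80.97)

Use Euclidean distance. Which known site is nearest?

A

Distances from (28.36, -37.66):
A: 31.67 km
B: 41.98 km
C: 87.24 km
D: 69.53 km
E: 142.91 km
F: 114.98 km
Minimum: A at 31.67 km.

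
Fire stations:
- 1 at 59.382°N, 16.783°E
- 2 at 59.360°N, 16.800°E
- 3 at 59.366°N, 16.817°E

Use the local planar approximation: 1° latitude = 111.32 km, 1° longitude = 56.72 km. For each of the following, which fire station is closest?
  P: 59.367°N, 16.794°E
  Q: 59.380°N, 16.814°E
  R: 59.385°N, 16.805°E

P→2; Q→3; R→1

P at 59.367°N, 16.794°E:
  1: 1.783 km
  2: 0.850 km
  3: 1.309 km
  → nearest: 2 (0.850 km)
Q at 59.380°N, 16.814°E:
  1: 1.772 km
  2: 2.364 km
  3: 1.568 km
  → nearest: 3 (1.568 km)
R at 59.385°N, 16.805°E:
  1: 1.292 km
  2: 2.797 km
  3: 2.222 km
  → nearest: 1 (1.292 km)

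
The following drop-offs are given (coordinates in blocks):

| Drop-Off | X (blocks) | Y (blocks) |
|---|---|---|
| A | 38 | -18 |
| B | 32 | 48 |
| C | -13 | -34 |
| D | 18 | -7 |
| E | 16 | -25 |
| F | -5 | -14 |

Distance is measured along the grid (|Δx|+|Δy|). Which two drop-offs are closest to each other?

Pairwise distances:
A–B: |-6| + |66| = 6 + 66 = 72 blocks
A–C: |-51| + |-16| = 51 + 16 = 67 blocks
A–D: |-20| + |11| = 20 + 11 = 31 blocks
A–E: |-22| + |-7| = 22 + 7 = 29 blocks
A–F: |-43| + |4| = 43 + 4 = 47 blocks
B–C: |-45| + |-82| = 45 + 82 = 127 blocks
B–D: |-14| + |-55| = 14 + 55 = 69 blocks
B–E: |-16| + |-73| = 16 + 73 = 89 blocks
B–F: |-37| + |-62| = 37 + 62 = 99 blocks
C–D: |31| + |27| = 31 + 27 = 58 blocks
C–E: |29| + |9| = 29 + 9 = 38 blocks
C–F: |8| + |20| = 8 + 20 = 28 blocks
D–E: |-2| + |-18| = 2 + 18 = 20 blocks
D–F: |-23| + |-7| = 23 + 7 = 30 blocks
E–F: |-21| + |11| = 21 + 11 = 32 blocks
Closest pair: D–E at 20 blocks.

D and E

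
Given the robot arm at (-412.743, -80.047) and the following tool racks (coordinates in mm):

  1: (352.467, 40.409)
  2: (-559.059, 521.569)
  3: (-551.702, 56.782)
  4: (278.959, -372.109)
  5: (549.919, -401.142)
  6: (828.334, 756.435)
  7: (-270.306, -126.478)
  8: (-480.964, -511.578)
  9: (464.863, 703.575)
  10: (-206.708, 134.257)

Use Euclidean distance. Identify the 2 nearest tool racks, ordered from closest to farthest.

Distances from (-412.743, -80.047):
1: √((765.210)² + (120.456)²) = √(585546.34410 + 14509.64794) = 774.633 mm
2: √((-146.316)² + (601.616)²) = √(21408.37186 + 361941.81146) = 619.153 mm
3: √((-138.959)² + (136.829)²) = √(19309.60368 + 18722.17524) = 195.017 mm
4: √((691.702)² + (-292.062)²) = √(478451.65680 + 85300.21184) = 750.834 mm
5: √((962.662)² + (-321.095)²) = √(926718.12624 + 103101.99903) = 1014.801 mm
6: √((1241.077)² + (836.482)²) = √(1540272.11993 + 699702.13632) = 1496.654 mm
7: √((142.437)² + (-46.431)²) = √(20288.29897 + 2155.83776) = 149.814 mm
8: √((-68.221)² + (-431.531)²) = √(4654.10484 + 186219.00396) = 436.890 mm
9: √((877.606)² + (783.622)²) = √(770192.29124 + 614063.43888) = 1176.544 mm
10: √((206.035)² + (214.304)²) = √(42450.42122 + 45926.20442) = 297.282 mm
Sorted: 7 (149.814 mm) < 3 (195.017 mm) < 10 (297.282 mm) < 8 (436.890 mm) < …

7, 3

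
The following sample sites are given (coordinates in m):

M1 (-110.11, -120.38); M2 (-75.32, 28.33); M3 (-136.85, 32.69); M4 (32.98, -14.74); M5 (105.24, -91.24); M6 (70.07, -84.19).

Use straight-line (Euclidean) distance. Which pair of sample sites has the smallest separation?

Pairwise distances:
M5–M6: √((-35.17)² + (7.05)²) = √(1236.9289 + 49.7025) = 35.87 m
M2–M3: √((-61.53)² + (4.36)²) = √(3785.9409 + 19.0096) = 61.68 m
M4–M6: √((37.09)² + (-69.45)²) = √(1375.6681 + 4823.3025) = 78.73 m
M4–M5: √((72.26)² + (-76.50)²) = √(5221.5076 + 5852.2500) = 105.23 m
M2–M4: √((108.30)² + (-43.07)²) = √(11728.8900 + 1855.0249) = 116.55 m
M1–M2: √((34.79)² + (148.71)²) = √(1210.3441 + 22114.6641) = 152.73 m
M1–M3: √((-26.74)² + (153.07)²) = √(715.0276 + 23430.4249) = 155.39 m
M3–M4: √((169.83)² + (-47.43)²) = √(28842.2289 + 2249.6049) = 176.33 m
M1–M4: √((143.09)² + (105.64)²) = √(20474.7481 + 11159.8096) = 177.86 m
M1–M6: √((180.18)² + (36.19)²) = √(32464.8324 + 1309.7161) = 183.78 m
M2–M6: √((145.39)² + (-112.52)²) = √(21138.2521 + 12660.7504) = 183.85 m
M2–M5: √((180.56)² + (-119.57)²) = √(32601.9136 + 14296.9849) = 216.56 m
M1–M5: √((215.35)² + (29.14)²) = √(46375.6225 + 849.1396) = 217.31 m
M3–M6: √((206.92)² + (-116.88)²) = √(42815.8864 + 13660.9344) = 237.65 m
M3–M5: √((242.09)² + (-123.93)²) = √(58607.5681 + 15358.6449) = 271.97 m
Closest pair: M5–M6 at 35.87 m.

M5 and M6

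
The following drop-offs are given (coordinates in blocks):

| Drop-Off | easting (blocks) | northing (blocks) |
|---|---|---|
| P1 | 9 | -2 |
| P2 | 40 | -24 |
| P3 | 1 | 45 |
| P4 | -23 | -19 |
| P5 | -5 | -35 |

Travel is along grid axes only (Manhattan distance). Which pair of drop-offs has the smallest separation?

Pairwise distances:
P1–P2: 53 blocks
P1–P3: 55 blocks
P1–P4: 49 blocks
P1–P5: 47 blocks
P2–P3: 108 blocks
P2–P4: 68 blocks
P2–P5: 56 blocks
P3–P4: 88 blocks
P3–P5: 86 blocks
P4–P5: 34 blocks
Closest pair: P4–P5 at 34 blocks.

P4 and P5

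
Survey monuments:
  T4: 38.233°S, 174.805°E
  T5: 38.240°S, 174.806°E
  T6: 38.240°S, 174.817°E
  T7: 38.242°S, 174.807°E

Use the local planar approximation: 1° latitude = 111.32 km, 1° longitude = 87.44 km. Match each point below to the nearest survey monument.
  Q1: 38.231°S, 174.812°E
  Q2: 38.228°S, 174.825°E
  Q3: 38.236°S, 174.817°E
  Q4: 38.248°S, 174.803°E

Q1 at 38.231°S, 174.812°E:
  T4: 0.651 km
  T5: 1.131 km
  T6: 1.093 km
  T7: 1.300 km
  → nearest: T4 (0.651 km)
Q2 at 38.228°S, 174.825°E:
  T4: 1.835 km
  T5: 2.132 km
  T6: 1.508 km
  T7: 2.215 km
  → nearest: T6 (1.508 km)
Q3 at 38.236°S, 174.817°E:
  T4: 1.101 km
  T5: 1.060 km
  T6: 0.445 km
  T7: 1.100 km
  → nearest: T6 (0.445 km)
Q4 at 38.248°S, 174.803°E:
  T4: 1.679 km
  T5: 0.928 km
  T6: 1.514 km
  T7: 0.754 km
  → nearest: T7 (0.754 km)

Q1→T4; Q2→T6; Q3→T6; Q4→T7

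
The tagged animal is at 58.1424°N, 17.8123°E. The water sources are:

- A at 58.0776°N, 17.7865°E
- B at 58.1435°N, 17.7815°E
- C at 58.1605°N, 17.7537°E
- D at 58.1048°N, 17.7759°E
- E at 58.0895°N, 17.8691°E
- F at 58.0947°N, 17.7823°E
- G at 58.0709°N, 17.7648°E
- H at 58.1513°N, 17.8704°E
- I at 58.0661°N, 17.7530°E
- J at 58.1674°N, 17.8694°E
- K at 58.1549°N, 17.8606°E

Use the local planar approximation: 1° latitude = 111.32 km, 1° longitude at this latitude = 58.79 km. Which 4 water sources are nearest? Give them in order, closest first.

B, K, H, C

Distances from 58.1424°N, 17.8123°E:
A: 7.3713 km
B: 1.8149 km
C: 3.9910 km
D: 4.7009 km
E: 6.7697 km
F: 5.5952 km
G: 8.4350 km
H: 3.5565 km
I: 9.1813 km
J: 4.3605 km
K: 3.1622 km
Sorted: B (1.8149 km) < K (3.1622 km) < H (3.5565 km) < C (3.9910 km) < J (4.3605 km) < D (4.7009 km) < …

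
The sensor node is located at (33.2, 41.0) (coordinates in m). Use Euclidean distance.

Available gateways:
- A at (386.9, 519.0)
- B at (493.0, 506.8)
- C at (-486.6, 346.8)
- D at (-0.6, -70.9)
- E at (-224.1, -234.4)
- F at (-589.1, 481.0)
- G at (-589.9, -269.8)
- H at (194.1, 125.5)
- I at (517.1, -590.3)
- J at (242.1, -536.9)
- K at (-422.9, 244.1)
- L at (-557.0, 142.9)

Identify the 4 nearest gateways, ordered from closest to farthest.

Distances from (33.2, 41.0):
A: √((353.7)² + (478.0)²) = √(125103.690 + 228484.000) = 594.6 m
B: √((459.8)² + (465.8)²) = √(211416.040 + 216969.640) = 654.5 m
C: √((-519.8)² + (305.8)²) = √(270192.040 + 93513.640) = 603.1 m
D: √((-33.8)² + (-111.9)²) = √(1142.440 + 12521.610) = 116.9 m
E: √((-257.3)² + (-275.4)²) = √(66203.290 + 75845.160) = 376.9 m
F: √((-622.3)² + (440.0)²) = √(387257.290 + 193600.000) = 762.1 m
G: √((-623.1)² + (-310.8)²) = √(388253.610 + 96596.640) = 696.3 m
H: √((160.9)² + (84.5)²) = √(25888.810 + 7140.250) = 181.7 m
I: √((483.9)² + (-631.3)²) = √(234159.210 + 398539.690) = 795.4 m
J: √((208.9)² + (-577.9)²) = √(43639.210 + 333968.410) = 614.5 m
K: √((-456.1)² + (203.1)²) = √(208027.210 + 41249.610) = 499.3 m
L: √((-590.2)² + (101.9)²) = √(348336.040 + 10383.610) = 598.9 m
Sorted: D (116.9 m) < H (181.7 m) < E (376.9 m) < K (499.3 m) < A (594.6 m) < L (598.9 m) < …

D, H, E, K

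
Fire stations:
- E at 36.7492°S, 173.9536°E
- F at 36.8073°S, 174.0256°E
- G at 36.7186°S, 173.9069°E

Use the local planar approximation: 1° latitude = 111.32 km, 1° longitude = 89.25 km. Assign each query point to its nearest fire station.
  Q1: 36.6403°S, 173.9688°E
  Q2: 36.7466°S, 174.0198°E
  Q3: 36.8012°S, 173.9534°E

Q1 at 36.6403°S, 173.9688°E:
  E: √((-0.1089·111.32)² + (-0.0152·89.25)²) = √(146.961019 + 1.840364) = 12.1984 km
  F: √((-0.1670·111.32)² + (0.0568·89.25)²) = √(345.604459 + 25.698816) = 19.2692 km
  G: √((-0.0783·111.32)² + (-0.0619·89.25)²) = √(75.974862 + 30.520929) = 10.3197 km
  → nearest: G (10.3197 km)
Q2 at 36.7466°S, 174.0198°E:
  E: √((-0.0026·111.32)² + (-0.0662·89.25)²) = √(0.083771 + 34.908600) = 5.9154 km
  F: √((-0.0607·111.32)² + (0.0058·89.25)²) = √(45.658725 + 0.267962) = 6.7769 km
  G: √((0.0280·111.32)² + (-0.1129·89.25)²) = √(9.715440 + 101.532326) = 10.5474 km
  → nearest: E (5.9154 km)
Q3 at 36.8012°S, 173.9534°E:
  E: √((0.0520·111.32)² + (0.0002·89.25)²) = √(33.508353 + 0.000319) = 5.7887 km
  F: √((-0.0061·111.32)² + (0.0722·89.25)²) = √(0.461112 + 41.523203) = 6.4795 km
  G: √((0.0826·111.32)² + (-0.0465·89.25)²) = √(84.548613 + 17.223538) = 10.0882 km
  → nearest: E (5.7887 km)

Q1→G; Q2→E; Q3→E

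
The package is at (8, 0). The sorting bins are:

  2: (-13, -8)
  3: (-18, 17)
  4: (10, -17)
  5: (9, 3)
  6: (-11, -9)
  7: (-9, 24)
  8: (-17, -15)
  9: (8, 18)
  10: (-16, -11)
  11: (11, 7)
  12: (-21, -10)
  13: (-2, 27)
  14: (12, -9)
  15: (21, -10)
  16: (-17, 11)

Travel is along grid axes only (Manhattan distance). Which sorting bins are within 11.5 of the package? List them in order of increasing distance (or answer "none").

5, 11

Distances from (8, 0):
2: |-21| + |-8| = 21 + 8 = 29
3: |-26| + |17| = 26 + 17 = 43
4: |2| + |-17| = 2 + 17 = 19
5: |1| + |3| = 1 + 3 = 4
6: |-19| + |-9| = 19 + 9 = 28
7: |-17| + |24| = 17 + 24 = 41
8: |-25| + |-15| = 25 + 15 = 40
9: |0| + |18| = 0 + 18 = 18
10: |-24| + |-11| = 24 + 11 = 35
11: |3| + |7| = 3 + 7 = 10
12: |-29| + |-10| = 29 + 10 = 39
13: |-10| + |27| = 10 + 27 = 37
14: |4| + |-9| = 4 + 9 = 13
15: |13| + |-10| = 13 + 10 = 23
16: |-25| + |11| = 25 + 11 = 36
Threshold 11.5: 5 (4), 11 (10) are within range.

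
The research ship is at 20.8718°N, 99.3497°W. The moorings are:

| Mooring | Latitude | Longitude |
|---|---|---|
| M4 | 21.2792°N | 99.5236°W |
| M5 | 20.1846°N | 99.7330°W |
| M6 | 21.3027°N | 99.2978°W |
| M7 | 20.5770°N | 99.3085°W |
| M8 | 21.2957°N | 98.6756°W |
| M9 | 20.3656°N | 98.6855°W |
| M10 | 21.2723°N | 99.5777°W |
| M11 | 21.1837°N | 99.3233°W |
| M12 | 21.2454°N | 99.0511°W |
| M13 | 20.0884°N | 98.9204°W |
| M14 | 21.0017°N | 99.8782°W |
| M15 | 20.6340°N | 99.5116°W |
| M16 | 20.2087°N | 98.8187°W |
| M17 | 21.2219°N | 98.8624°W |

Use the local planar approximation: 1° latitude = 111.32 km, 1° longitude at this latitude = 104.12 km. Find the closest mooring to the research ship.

M15

Distances from 20.8718°N, 99.3497°W:
M4: √((0.4074·111.32)² + (-0.1739·104.12)²) = √(2056.782861 + 327.844183) = 48.8326 km
M5: √((-0.6872·111.32)² + (-0.3833·104.12)²) = √(5852.112913 + 1592.743925) = 86.2836 km
M6: √((0.4309·111.32)² + (0.0519·104.12)²) = √(2300.908686 + 29.201357) = 48.2712 km
M7: √((-0.2948·111.32)² + (0.0412·104.12)²) = √(1076.964415 + 18.401904) = 33.0963 km
M8: √((0.4239·111.32)² + (0.6741·104.12)²) = √(2226.759062 + 4926.255958) = 84.5755 km
M9: √((-0.5062·111.32)² + (0.6642·104.12)²) = √(3175.343237 + 4782.622046) = 89.2074 km
M10: √((0.4005·111.32)² + (-0.2280·104.12)²) = √(1987.702739 + 563.557213) = 50.5100 km
M11: √((0.3119·111.32)² + (0.0264·104.12)²) = √(1205.527564 + 7.555726) = 34.8293 km
M12: √((0.3736·111.32)² + (0.2986·104.12)²) = √(1729.657564 + 966.602526) = 51.9255 km
M13: √((-0.7834·111.32)² + (0.4293·104.12)²) = √(7605.250613 + 1997.975212) = 97.9961 km
M14: √((0.1299·111.32)² + (-0.5285·104.12)²) = √(209.105135 + 3028.016952) = 56.8957 km
M15: √((-0.2378·111.32)² + (-0.1619·104.12)²) = √(700.761278 + 284.159393) = 31.3834 km
M16: √((-0.6631·111.32)² + (0.5310·104.12)²) = √(5448.844965 + 3056.731983) = 92.2257 km
M17: √((0.3501·111.32)² + (0.4873·104.12)²) = √(1518.905018 + 2574.311766) = 63.9783 km
Minimum: M15 at 31.3834 km.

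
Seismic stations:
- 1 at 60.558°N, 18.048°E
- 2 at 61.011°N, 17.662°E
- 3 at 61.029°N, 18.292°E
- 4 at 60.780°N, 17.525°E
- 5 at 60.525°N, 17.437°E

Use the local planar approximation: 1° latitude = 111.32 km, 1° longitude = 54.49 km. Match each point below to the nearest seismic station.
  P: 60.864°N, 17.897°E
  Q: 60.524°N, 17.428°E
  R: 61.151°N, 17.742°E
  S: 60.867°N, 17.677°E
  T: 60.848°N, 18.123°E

P→2; Q→5; R→2; S→4; T→3

P at 60.864°N, 17.897°E:
  1: 35.044 km
  2: 20.779 km
  3: 28.296 km
  4: 22.323 km
  5: 45.303 km
  → nearest: 2 (20.779 km)
Q at 60.524°N, 17.428°E:
  1: 33.995 km
  2: 55.692 km
  3: 73.326 km
  4: 28.984 km
  5: 0.503 km
  → nearest: 5 (0.503 km)
R at 61.151°N, 17.742°E:
  1: 68.086 km
  2: 16.183 km
  3: 32.903 km
  4: 42.959 km
  5: 71.641 km
  → nearest: 2 (16.183 km)
S at 60.867°N, 17.677°E:
  1: 39.899 km
  2: 16.051 km
  3: 38.056 km
  4: 12.743 km
  5: 40.255 km
  → nearest: 4 (12.743 km)
T at 60.848°N, 18.123°E:
  1: 32.540 km
  2: 30.988 km
  3: 22.154 km
  4: 33.453 km
  5: 51.867 km
  → nearest: 3 (22.154 km)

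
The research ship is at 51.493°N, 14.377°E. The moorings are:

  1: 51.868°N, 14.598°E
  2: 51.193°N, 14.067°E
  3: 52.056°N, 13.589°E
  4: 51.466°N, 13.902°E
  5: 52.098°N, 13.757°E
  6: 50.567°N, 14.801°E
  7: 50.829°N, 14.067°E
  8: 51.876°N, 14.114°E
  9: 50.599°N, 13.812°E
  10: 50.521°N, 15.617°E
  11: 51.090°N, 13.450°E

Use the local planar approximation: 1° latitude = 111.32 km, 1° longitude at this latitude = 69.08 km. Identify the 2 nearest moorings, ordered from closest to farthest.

Distances from 51.493°N, 14.377°E:
1: √((0.375·111.32)² + (0.221·69.08)²) = √(1742.64502 + 233.07152) = 44.449 km
2: √((-0.300·111.32)² + (-0.310·69.08)²) = √(1115.29282 + 458.59366) = 39.672 km
3: √((0.563·111.32)² + (-0.788·69.08)²) = √(3927.92498 + 2963.17358) = 83.013 km
4: √((-0.027·111.32)² + (-0.475·69.08)²) = √(9.03387 + 1076.69297) = 32.950 km
5: √((0.605·111.32)² + (-0.620·69.08)²) = √(4535.83392 + 1834.37464) = 79.814 km
6: √((-0.926·111.32)² + (0.424·69.08)²) = √(10625.96470 + 857.89941) = 107.163 km
7: √((-0.664·111.32)² + (-0.310·69.08)²) = √(5463.64602 + 458.59366) = 76.956 km
8: √((0.383·111.32)² + (-0.263·69.08)²) = √(1817.79098 + 330.07768) = 46.345 km
9: √((-0.894·111.32)² + (-0.565·69.08)²) = √(9904.24632 + 1523.35651) = 106.900 km
10: √((-0.972·111.32)² + (1.240·69.08)²) = √(11707.89787 + 7337.49854) = 138.005 km
11: √((-0.403·111.32)² + (-0.927·69.08)²) = √(2012.59546 + 4100.75786) = 78.188 km
Sorted: 4 (32.950 km) < 2 (39.672 km) < 1 (44.449 km) < 8 (46.345 km) < …

4, 2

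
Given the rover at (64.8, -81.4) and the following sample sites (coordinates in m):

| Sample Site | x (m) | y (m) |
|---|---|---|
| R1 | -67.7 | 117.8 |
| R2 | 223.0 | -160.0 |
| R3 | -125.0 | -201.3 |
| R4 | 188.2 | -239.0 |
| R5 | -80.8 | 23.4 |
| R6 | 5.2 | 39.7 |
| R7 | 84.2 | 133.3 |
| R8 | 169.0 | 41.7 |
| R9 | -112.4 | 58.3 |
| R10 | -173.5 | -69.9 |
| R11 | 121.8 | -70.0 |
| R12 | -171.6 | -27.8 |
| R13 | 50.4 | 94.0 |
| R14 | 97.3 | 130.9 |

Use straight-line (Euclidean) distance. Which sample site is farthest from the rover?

Distances from (64.8, -81.4):
R1: √((-132.5)² + (199.2)²) = √(17556.250 + 39680.640) = 239.2 m
R2: √((158.2)² + (-78.6)²) = √(25027.240 + 6177.960) = 176.6 m
R3: √((-189.8)² + (-119.9)²) = √(36024.040 + 14376.010) = 224.5 m
R4: √((123.4)² + (-157.6)²) = √(15227.560 + 24837.760) = 200.2 m
R5: √((-145.6)² + (104.8)²) = √(21199.360 + 10983.040) = 179.4 m
R6: √((-59.6)² + (121.1)²) = √(3552.160 + 14665.210) = 135.0 m
R7: √((19.4)² + (214.7)²) = √(376.360 + 46096.090) = 215.6 m
R8: √((104.2)² + (123.1)²) = √(10857.640 + 15153.610) = 161.3 m
R9: √((-177.2)² + (139.7)²) = √(31399.840 + 19516.090) = 225.6 m
R10: √((-238.3)² + (11.5)²) = √(56786.890 + 132.250) = 238.6 m
R11: √((57.0)² + (11.4)²) = √(3249.000 + 129.960) = 58.1 m
R12: √((-236.4)² + (53.6)²) = √(55884.960 + 2872.960) = 242.4 m
R13: √((-14.4)² + (175.4)²) = √(207.360 + 30765.160) = 176.0 m
R14: √((32.5)² + (212.3)²) = √(1056.250 + 45071.290) = 214.8 m
Maximum: R12 at 242.4 m.

R12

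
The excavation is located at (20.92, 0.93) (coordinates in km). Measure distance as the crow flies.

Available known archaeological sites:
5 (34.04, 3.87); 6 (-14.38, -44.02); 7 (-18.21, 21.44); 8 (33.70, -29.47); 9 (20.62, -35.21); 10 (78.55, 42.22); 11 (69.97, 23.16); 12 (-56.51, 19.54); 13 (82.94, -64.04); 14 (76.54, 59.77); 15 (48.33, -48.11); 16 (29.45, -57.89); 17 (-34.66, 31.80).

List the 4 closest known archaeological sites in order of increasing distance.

5, 8, 9, 7

Distances from (20.92, 0.93):
5: √((13.12)² + (2.94)²) = √(172.1344 + 8.6436) = 13.45 km
6: √((-35.30)² + (-44.95)²) = √(1246.0900 + 2020.5025) = 57.15 km
7: √((-39.13)² + (20.51)²) = √(1531.1569 + 420.6601) = 44.18 km
8: √((12.78)² + (-30.40)²) = √(163.3284 + 924.1600) = 32.98 km
9: √((-0.30)² + (-36.14)²) = √(0.0900 + 1306.0996) = 36.14 km
10: √((57.63)² + (41.29)²) = √(3321.2169 + 1704.8641) = 70.89 km
11: √((49.05)² + (22.23)²) = √(2405.9025 + 494.1729) = 53.85 km
12: √((-77.43)² + (18.61)²) = √(5995.4049 + 346.3321) = 79.64 km
13: √((62.02)² + (-64.97)²) = √(3846.4804 + 4221.1009) = 89.82 km
14: √((55.62)² + (58.84)²) = √(3093.5844 + 3462.1456) = 80.97 km
15: √((27.41)² + (-49.04)²) = √(751.3081 + 2404.9216) = 56.18 km
16: √((8.53)² + (-58.82)²) = √(72.7609 + 3459.7924) = 59.44 km
17: √((-55.58)² + (30.87)²) = √(3089.1364 + 952.9569) = 63.58 km
Sorted: 5 (13.45 km) < 8 (32.98 km) < 9 (36.14 km) < 7 (44.18 km) < 11 (53.85 km) < 15 (56.18 km) < …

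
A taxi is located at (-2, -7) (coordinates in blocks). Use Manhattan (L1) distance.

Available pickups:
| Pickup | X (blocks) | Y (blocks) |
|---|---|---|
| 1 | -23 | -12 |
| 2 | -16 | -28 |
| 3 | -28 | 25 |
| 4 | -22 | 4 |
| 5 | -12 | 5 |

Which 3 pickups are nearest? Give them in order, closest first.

5, 1, 4

Distances from (-2, -7):
1: |-21| + |-5| = 21 + 5 = 26 blocks
2: |-14| + |-21| = 14 + 21 = 35 blocks
3: |-26| + |32| = 26 + 32 = 58 blocks
4: |-20| + |11| = 20 + 11 = 31 blocks
5: |-10| + |12| = 10 + 12 = 22 blocks
Sorted: 5 (22 blocks) < 1 (26 blocks) < 4 (31 blocks) < 2 (35 blocks) < 3 (58 blocks)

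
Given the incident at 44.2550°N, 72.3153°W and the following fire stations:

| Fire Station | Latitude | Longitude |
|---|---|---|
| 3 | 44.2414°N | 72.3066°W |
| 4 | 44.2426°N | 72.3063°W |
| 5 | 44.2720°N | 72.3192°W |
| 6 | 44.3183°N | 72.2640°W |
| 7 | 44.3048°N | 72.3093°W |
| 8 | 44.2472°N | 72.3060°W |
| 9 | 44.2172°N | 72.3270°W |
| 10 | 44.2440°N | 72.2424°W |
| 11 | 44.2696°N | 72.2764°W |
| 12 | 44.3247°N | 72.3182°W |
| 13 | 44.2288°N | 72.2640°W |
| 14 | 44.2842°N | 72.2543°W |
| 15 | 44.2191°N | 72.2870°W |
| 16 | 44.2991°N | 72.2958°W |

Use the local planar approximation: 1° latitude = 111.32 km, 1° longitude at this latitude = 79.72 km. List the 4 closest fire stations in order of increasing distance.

8, 4, 3, 5

Distances from 44.2550°N, 72.3153°W:
3: 1.6653 km
4: 1.5557 km
5: 1.9178 km
6: 8.1473 km
7: 5.5643 km
8: 1.1418 km
9: 4.3100 km
10: 5.9392 km
11: 3.5012 km
12: 7.7624 km
13: 5.0231 km
14: 5.8493 km
15: 4.5892 km
16: 5.1495 km
Sorted: 8 (1.1418 km) < 4 (1.5557 km) < 3 (1.6653 km) < 5 (1.9178 km) < 11 (3.5012 km) < 9 (4.3100 km) < …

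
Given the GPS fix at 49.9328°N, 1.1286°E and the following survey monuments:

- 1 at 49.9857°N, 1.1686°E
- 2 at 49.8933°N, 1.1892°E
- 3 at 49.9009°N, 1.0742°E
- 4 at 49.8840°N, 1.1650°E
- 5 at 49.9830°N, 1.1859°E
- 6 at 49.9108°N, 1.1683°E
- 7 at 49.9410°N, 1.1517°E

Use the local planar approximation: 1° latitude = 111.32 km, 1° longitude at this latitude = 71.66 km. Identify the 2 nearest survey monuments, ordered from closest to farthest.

Distances from 49.9328°N, 1.1286°E:
1: 6.5494 km
2: 6.1800 km
3: 5.2732 km
4: 6.0262 km
5: 6.9346 km
6: 3.7538 km
7: 1.8903 km
Sorted: 7 (1.8903 km) < 6 (3.7538 km) < 3 (5.2732 km) < 4 (6.0262 km) < …

7, 6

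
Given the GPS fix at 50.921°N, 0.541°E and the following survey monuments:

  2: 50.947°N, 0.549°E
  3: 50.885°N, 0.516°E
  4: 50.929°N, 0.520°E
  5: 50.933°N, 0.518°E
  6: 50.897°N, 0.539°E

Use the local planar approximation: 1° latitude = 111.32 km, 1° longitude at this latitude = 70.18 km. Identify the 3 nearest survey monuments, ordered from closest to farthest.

Distances from 50.921°N, 0.541°E:
2: 2.948 km
3: 4.375 km
4: 1.722 km
5: 2.095 km
6: 2.675 km
Sorted: 4 (1.722 km) < 5 (2.095 km) < 6 (2.675 km) < 2 (2.948 km) < 3 (4.375 km)

4, 5, 6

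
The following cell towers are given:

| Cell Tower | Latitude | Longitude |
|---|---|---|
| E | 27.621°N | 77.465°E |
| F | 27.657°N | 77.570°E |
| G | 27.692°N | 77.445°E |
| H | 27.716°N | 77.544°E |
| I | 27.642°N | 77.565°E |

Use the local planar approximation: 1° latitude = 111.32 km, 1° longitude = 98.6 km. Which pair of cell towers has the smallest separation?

F and I

Pairwise distances:
E–F: √((0.036·111.32)² + (0.105·98.6)²) = √(16.06022 + 107.18461) = 11.102 km
E–G: √((0.071·111.32)² + (-0.020·98.6)²) = √(62.46879 + 3.88878) = 8.146 km
E–H: √((0.095·111.32)² + (0.079·98.6)²) = √(111.83909 + 60.67475) = 13.134 km
E–I: √((0.021·111.32)² + (0.100·98.6)²) = √(5.46493 + 97.21960) = 10.133 km
F–G: √((0.035·111.32)² + (-0.125·98.6)²) = √(15.18037 + 151.90562) = 12.926 km
F–H: √((0.059·111.32)² + (-0.026·98.6)²) = √(43.13705 + 6.57204) = 7.050 km
F–I: √((-0.015·111.32)² + (-0.005·98.6)²) = √(2.78823 + 0.24305) = 1.741 km
G–H: √((0.024·111.32)² + (0.099·98.6)²) = √(7.13787 + 95.28493) = 10.120 km
G–I: √((-0.050·111.32)² + (0.120·98.6)²) = √(30.98036 + 139.99622) = 13.076 km
H–I: √((-0.074·111.32)² + (0.021·98.6)²) = √(67.85937 + 4.28738) = 8.494 km
Closest pair: F–I at 1.741 km.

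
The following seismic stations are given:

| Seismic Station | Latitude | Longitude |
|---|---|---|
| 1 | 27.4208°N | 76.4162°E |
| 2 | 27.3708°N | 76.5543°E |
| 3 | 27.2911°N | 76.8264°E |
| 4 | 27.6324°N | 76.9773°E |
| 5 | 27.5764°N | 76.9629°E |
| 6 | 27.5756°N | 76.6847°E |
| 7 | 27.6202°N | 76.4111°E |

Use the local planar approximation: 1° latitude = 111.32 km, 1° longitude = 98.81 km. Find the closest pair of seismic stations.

Pairwise distances:
4–5: 6.3942 km
1–2: 14.7372 km
1–7: 22.2029 km
2–6: 26.1875 km
6–7: 27.4865 km
5–6: 27.4891 km
2–3: 28.3123 km
4–6: 29.5951 km
2–7: 31.1610 km
1–6: 31.6357 km
3–5: 34.5049 km
3–6: 34.6275 km
3–4: 40.8146 km
1–3: 43.0267 km
2–5: 46.4098 km
2–4: 50.9412 km
5–7: 54.7409 km
3–7: 55.0099 km
4–7: 55.9627 km
1–5: 56.7286 km
1–4: 60.2387 km
Closest pair: 4–5 at 6.3942 km.

4 and 5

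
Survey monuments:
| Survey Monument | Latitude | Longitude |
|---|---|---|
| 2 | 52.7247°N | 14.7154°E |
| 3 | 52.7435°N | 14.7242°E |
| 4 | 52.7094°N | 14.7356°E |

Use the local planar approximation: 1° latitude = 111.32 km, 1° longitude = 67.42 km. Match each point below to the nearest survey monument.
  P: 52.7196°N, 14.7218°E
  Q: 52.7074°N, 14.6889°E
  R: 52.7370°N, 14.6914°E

P→2; Q→2; R→2

P at 52.7196°N, 14.7218°E:
  2: 0.7131 km
  3: 2.6655 km
  4: 1.4680 km
  → nearest: 2 (0.7131 km)
Q at 52.7074°N, 14.6889°E:
  2: 2.6270 km
  3: 4.6705 km
  4: 3.1564 km
  → nearest: 2 (2.6270 km)
R at 52.7370°N, 14.6914°E:
  2: 2.1197 km
  3: 2.3267 km
  4: 4.2802 km
  → nearest: 2 (2.1197 km)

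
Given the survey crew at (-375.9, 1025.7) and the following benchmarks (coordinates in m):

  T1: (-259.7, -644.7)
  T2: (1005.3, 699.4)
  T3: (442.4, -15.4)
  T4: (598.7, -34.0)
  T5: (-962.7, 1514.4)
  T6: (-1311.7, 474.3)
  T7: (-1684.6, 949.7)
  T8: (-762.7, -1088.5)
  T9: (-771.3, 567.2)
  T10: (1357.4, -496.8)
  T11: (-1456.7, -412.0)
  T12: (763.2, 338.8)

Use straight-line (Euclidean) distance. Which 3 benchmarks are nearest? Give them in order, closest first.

T9, T5, T6

Distances from (-375.9, 1025.7):
T1: 1674.4 m
T2: 1419.2 m
T3: 1324.2 m
T4: 1439.7 m
T5: 763.7 m
T6: 1086.2 m
T7: 1310.9 m
T8: 2149.3 m
T9: 605.4 m
T10: 2307.0 m
T11: 1798.6 m
T12: 1330.2 m
Sorted: T9 (605.4 m) < T5 (763.7 m) < T6 (1086.2 m) < T7 (1310.9 m) < T3 (1324.2 m) < …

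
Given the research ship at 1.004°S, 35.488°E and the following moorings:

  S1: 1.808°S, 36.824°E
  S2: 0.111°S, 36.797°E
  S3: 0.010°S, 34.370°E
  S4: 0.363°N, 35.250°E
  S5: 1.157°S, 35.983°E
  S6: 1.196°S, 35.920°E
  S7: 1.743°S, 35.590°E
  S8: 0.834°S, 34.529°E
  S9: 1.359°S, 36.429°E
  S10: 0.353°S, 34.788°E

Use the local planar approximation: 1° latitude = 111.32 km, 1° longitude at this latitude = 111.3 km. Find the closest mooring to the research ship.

S6

Distances from 1.004°S, 35.488°E:
S1: 173.555 km
S2: 176.375 km
S3: 166.516 km
S4: 154.463 km
S5: 57.666 km
S6: 52.618 km
S7: 83.045 km
S8: 108.401 km
S9: 111.941 km
S10: 106.404 km
Minimum: S6 at 52.618 km.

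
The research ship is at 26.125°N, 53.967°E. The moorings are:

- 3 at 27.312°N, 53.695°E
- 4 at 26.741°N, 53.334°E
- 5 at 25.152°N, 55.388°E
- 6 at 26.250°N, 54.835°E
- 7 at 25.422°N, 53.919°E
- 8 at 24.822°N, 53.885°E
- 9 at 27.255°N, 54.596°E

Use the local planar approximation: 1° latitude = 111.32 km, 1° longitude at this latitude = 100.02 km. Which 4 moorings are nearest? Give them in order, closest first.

7, 6, 4, 3

Distances from 26.125°N, 53.967°E:
3: √((1.187·111.32)² + (-0.272·100.02)²) = √(17460.14449 + 740.13597) = 134.908 km
4: √((0.616·111.32)² + (-0.633·100.02)²) = √(4702.27279 + 4008.49292) = 93.331 km
5: √((-0.973·111.32)² + (1.421·100.02)²) = √(11732.00058 + 20200.48777) = 178.697 km
6: √((0.125·111.32)² + (0.868·100.02)²) = √(193.62722 + 7537.25400) = 87.925 km
7: √((-0.703·111.32)² + (-0.048·100.02)²) = √(6124.30830 + 23.04922) = 78.405 km
8: √((-1.303·111.32)² + (-0.082·100.02)²) = √(21039.49090 + 67.26690) = 145.282 km
9: √((1.130·111.32)² + (0.629·100.02)²) = √(15823.52663 + 3957.99272) = 140.647 km
Sorted: 7 (78.405 km) < 6 (87.925 km) < 4 (93.331 km) < 3 (134.908 km) < 9 (140.647 km) < 8 (145.282 km) < …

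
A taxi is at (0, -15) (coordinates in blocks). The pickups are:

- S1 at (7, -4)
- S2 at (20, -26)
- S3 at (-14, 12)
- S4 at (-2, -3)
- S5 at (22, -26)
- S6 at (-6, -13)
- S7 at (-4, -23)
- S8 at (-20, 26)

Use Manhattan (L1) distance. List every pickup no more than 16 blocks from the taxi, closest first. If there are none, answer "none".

Distances from (0, -15):
S1: |7| + |11| = 7 + 11 = 18 blocks
S2: |20| + |-11| = 20 + 11 = 31 blocks
S3: |-14| + |27| = 14 + 27 = 41 blocks
S4: |-2| + |12| = 2 + 12 = 14 blocks
S5: |22| + |-11| = 22 + 11 = 33 blocks
S6: |-6| + |2| = 6 + 2 = 8 blocks
S7: |-4| + |-8| = 4 + 8 = 12 blocks
S8: |-20| + |41| = 20 + 41 = 61 blocks
Threshold 16 blocks: S6 (8 blocks), S7 (12 blocks), S4 (14 blocks) are within range.

S6, S7, S4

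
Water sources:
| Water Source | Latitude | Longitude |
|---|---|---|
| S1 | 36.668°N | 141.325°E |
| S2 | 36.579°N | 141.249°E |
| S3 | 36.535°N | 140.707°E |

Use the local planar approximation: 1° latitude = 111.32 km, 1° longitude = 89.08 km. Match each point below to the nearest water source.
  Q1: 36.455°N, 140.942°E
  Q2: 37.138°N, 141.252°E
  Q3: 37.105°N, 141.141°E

Q1 at 36.455°N, 140.942°E:
  S1: 41.548 km
  S2: 30.634 km
  S3: 22.749 km
  → nearest: S3 (22.749 km)
Q2 at 37.138°N, 141.252°E:
  S1: 52.723 km
  S2: 62.228 km
  S3: 82.842 km
  → nearest: S1 (52.723 km)
Q3 at 37.105°N, 141.141°E:
  S1: 51.334 km
  S2: 59.339 km
  S3: 74.302 km
  → nearest: S1 (51.334 km)

Q1→S3; Q2→S1; Q3→S1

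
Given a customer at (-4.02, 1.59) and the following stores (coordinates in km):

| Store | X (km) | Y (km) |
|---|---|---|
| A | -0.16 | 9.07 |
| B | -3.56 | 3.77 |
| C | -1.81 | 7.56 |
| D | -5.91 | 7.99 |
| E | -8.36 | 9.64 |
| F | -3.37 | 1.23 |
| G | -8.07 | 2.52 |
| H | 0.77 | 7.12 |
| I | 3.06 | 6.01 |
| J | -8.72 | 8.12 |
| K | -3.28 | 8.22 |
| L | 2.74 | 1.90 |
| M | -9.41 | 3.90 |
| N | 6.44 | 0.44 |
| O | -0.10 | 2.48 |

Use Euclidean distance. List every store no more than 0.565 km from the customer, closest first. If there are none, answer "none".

none

Distances from (-4.02, 1.59):
A: √((3.86)² + (7.48)²) = √(14.89960 + 55.95040) = 8.417 km
B: √((0.46)² + (2.18)²) = √(0.21160 + 4.75240) = 2.228 km
C: √((2.21)² + (5.97)²) = √(4.88410 + 35.64090) = 6.366 km
D: √((-1.89)² + (6.40)²) = √(3.57210 + 40.96000) = 6.673 km
E: √((-4.34)² + (8.05)²) = √(18.83560 + 64.80250) = 9.145 km
F: √((0.65)² + (-0.36)²) = √(0.42250 + 0.12960) = 0.743 km
G: √((-4.05)² + (0.93)²) = √(16.40250 + 0.86490) = 4.155 km
H: √((4.79)² + (5.53)²) = √(22.94410 + 30.58090) = 7.316 km
I: √((7.08)² + (4.42)²) = √(50.12640 + 19.53640) = 8.346 km
J: √((-4.70)² + (6.53)²) = √(22.09000 + 42.64090) = 8.046 km
K: √((0.74)² + (6.63)²) = √(0.54760 + 43.95690) = 6.671 km
L: √((6.76)² + (0.31)²) = √(45.69760 + 0.09610) = 6.767 km
M: √((-5.39)² + (2.31)²) = √(29.05210 + 5.33610) = 5.864 km
N: √((10.46)² + (-1.15)²) = √(109.41160 + 1.32250) = 10.523 km
O: √((3.92)² + (0.89)²) = √(15.36640 + 0.79210) = 4.020 km
Threshold 0.565 km: none within range.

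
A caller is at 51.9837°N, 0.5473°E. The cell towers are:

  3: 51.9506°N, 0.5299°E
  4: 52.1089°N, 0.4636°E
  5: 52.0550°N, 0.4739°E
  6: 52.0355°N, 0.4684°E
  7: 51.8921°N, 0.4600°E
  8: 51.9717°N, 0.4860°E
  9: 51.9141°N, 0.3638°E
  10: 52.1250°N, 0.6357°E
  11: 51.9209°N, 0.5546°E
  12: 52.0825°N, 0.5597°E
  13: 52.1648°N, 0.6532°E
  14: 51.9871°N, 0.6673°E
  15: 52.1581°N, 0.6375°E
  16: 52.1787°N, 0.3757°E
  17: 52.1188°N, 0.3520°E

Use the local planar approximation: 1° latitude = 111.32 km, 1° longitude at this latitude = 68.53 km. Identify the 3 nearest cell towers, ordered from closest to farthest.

3, 8, 11

Distances from 51.9837°N, 0.5473°E:
3: 3.8728 km
4: 15.0714 km
5: 9.3968 km
6: 7.9049 km
7: 11.8224 km
8: 4.4082 km
9: 14.7705 km
10: 16.8558 km
11: 7.0088 km
12: 11.0312 km
13: 21.4265 km
14: 8.2323 km
15: 20.3745 km
16: 24.6881 km
17: 20.1323 km
Sorted: 3 (3.8728 km) < 8 (4.4082 km) < 11 (7.0088 km) < 6 (7.9049 km) < 14 (8.2323 km) < …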